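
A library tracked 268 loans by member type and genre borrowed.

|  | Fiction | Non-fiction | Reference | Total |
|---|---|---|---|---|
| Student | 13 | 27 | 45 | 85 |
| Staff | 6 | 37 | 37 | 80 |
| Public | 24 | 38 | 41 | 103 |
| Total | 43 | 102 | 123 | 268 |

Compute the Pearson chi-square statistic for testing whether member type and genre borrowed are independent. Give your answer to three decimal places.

11.136

Grand total N = 268.
Expected counts (row total × column total / N):
  Student, Fiction: 85×43/268 = 13.6381
  Student, Non-fiction: 85×102/268 = 32.3507
  Student, Reference: 85×123/268 = 39.0112
  Staff, Fiction: 80×43/268 = 12.8358
  Staff, Non-fiction: 80×102/268 = 30.4478
  Staff, Reference: 80×123/268 = 36.7164
  Public, Fiction: 103×43/268 = 16.5261
  Public, Non-fiction: 103×102/268 = 39.2015
  Public, Reference: 103×123/268 = 47.2724
Contributions (O − E)²/E:
  (13 − 13.6381)²/13.6381 = 0.0299
  (27 − 32.3507)²/32.3507 = 0.8850
  (45 − 39.0112)²/39.0112 = 0.9194
  (6 − 12.8358)²/12.8358 = 3.6405
  (37 − 30.4478)²/30.4478 = 1.4100
  (37 − 36.7164)²/36.7164 = 0.0022
  (24 − 16.5261)²/16.5261 = 3.3801
  (38 − 39.2015)²/39.2015 = 0.0368
  (41 − 47.2724)²/47.2724 = 0.8323
χ² = 0.0299 + 0.8850 + 0.9194 + 3.6405 + 1.4100 + 0.0022 + 3.3801 + 0.0368 + 0.8323 = 11.136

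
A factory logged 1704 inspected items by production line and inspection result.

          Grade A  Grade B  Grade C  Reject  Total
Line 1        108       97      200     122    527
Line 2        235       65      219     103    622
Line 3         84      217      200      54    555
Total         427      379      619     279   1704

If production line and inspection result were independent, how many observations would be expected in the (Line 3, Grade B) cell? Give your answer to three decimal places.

Row total (Line 3) = 555; column total (Grade B) = 379; grand total N = 1704.
Expected count = (row total × column total) / N = 555 × 379 / 1704 = 123.442.

123.442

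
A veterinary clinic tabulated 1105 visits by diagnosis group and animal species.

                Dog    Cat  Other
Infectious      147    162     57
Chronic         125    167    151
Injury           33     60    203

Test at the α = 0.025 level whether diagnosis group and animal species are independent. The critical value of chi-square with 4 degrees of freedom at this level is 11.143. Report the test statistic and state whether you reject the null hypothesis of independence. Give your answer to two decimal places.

203.63; reject H₀

Row totals: 366, 443, 296. Column totals: 305, 389, 411. Grand total N = 1105.
Expected counts (row total × column total / N):
  Infectious, Dog: 366×305/1105 = 101.0226
  Infectious, Cat: 366×389/1105 = 128.8452
  Infectious, Other: 366×411/1105 = 136.1321
  Chronic, Dog: 443×305/1105 = 122.2760
  Chronic, Cat: 443×389/1105 = 155.9520
  Chronic, Other: 443×411/1105 = 164.7719
  Injury, Dog: 296×305/1105 = 81.7014
  Injury, Cat: 296×389/1105 = 104.2027
  Injury, Other: 296×411/1105 = 110.0959
Contributions (O − E)²/E:
  (147 − 101.0226)²/101.0226 = 20.9252
  (162 − 128.8452)²/128.8452 = 8.5315
  (57 − 136.1321)²/136.1321 = 45.9986
  (125 − 122.2760)²/122.2760 = 0.0607
  (167 − 155.9520)²/155.9520 = 0.7827
  (151 − 164.7719)²/164.7719 = 1.1511
  (33 − 81.7014)²/81.7014 = 29.0304
  (60 − 104.2027)²/104.2027 = 18.7507
  (203 − 110.0959)²/110.0959 = 78.3969
χ² = 20.9252 + 8.5315 + 45.9986 + 0.0607 + 0.7827 + 1.1511 + 29.0304 + 18.7507 + 78.3969 = 203.63
df = (3−1)(3−1) = 4. Since 203.63 > 11.143, reject the null hypothesis of independence at α = 0.025.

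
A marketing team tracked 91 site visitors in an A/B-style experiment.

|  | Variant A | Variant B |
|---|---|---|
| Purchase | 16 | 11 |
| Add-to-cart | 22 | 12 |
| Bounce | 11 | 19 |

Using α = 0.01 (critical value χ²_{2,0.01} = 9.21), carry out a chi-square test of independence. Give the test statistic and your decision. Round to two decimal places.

5.49; fail to reject H₀

Row totals: 27, 34, 30. Column totals: 49, 42. Grand total N = 91.
Expected counts (row total × column total / N):
  Purchase, Variant A: 27×49/91 = 14.538
  Purchase, Variant B: 27×42/91 = 12.462
  Add-to-cart, Variant A: 34×49/91 = 18.308
  Add-to-cart, Variant B: 34×42/91 = 15.692
  Bounce, Variant A: 30×49/91 = 16.154
  Bounce, Variant B: 30×42/91 = 13.846
Contributions (O − E)²/E:
  (16 − 14.538)²/14.538 = 0.1470
  (11 − 12.462)²/12.462 = 0.1715
  (22 − 18.308)²/18.308 = 0.7445
  (12 − 15.692)²/15.692 = 0.8687
  (11 − 16.154)²/16.154 = 1.6444
  (19 − 13.846)²/13.846 = 1.9185
χ² = 0.1470 + 0.1715 + 0.7445 + 0.8687 + 1.6444 + 1.9185 = 5.49
df = (3−1)(2−1) = 2. Since 5.49 < 9.21, fail to reject the null hypothesis of independence at α = 0.01.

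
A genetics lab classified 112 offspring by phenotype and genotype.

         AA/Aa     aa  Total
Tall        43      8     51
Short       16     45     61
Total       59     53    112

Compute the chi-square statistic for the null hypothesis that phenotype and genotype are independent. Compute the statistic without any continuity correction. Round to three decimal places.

37.593

Grand total N = 112.
Expected counts (row total × column total / N):
  Tall, AA/Aa: 51×59/112 = 26.8661
  Tall, aa: 51×53/112 = 24.1339
  Short, AA/Aa: 61×59/112 = 32.1339
  Short, aa: 61×53/112 = 28.8661
Contributions (O − E)²/E:
  (43 − 26.8661)²/26.8661 = 9.6889
  (8 − 24.1339)²/24.1339 = 10.7858
  (16 − 32.1339)²/32.1339 = 8.1006
  (45 − 28.8661)²/28.8661 = 9.0176
χ² = 9.6889 + 10.7858 + 8.1006 + 9.0176 = 37.593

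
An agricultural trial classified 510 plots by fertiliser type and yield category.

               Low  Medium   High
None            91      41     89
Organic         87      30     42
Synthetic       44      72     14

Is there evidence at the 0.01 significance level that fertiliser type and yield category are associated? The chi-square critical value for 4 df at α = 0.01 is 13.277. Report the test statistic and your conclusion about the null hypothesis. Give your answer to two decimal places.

Row totals: 221, 159, 130. Column totals: 222, 143, 145. Grand total N = 510.
Expected counts (row total × column total / N):
  None, Low: 221×222/510 = 96.200
  None, Medium: 221×143/510 = 61.967
  None, High: 221×145/510 = 62.833
  Organic, Low: 159×222/510 = 69.212
  Organic, Medium: 159×143/510 = 44.582
  Organic, High: 159×145/510 = 45.206
  Synthetic, Low: 130×222/510 = 56.588
  Synthetic, Medium: 130×143/510 = 36.451
  Synthetic, High: 130×145/510 = 36.961
Contributions (O − E)²/E:
  (91 − 96.200)²/96.200 = 0.2811
  (41 − 61.967)²/61.967 = 7.0943
  (89 − 62.833)²/62.833 = 10.8973
  (87 − 69.212)²/69.212 = 4.5716
  (30 − 44.582)²/44.582 = 4.7695
  (42 − 45.206)²/45.206 = 0.2274
  (44 − 56.588)²/56.588 = 2.8002
  (72 − 36.451)²/36.451 = 34.6693
  (14 − 36.961)²/36.961 = 14.2639
χ² = 0.2811 + 7.0943 + 10.8973 + 4.5716 + 4.7695 + 0.2274 + 2.8002 + 34.6693 + 14.2639 = 79.57
df = (3−1)(3−1) = 4. Since 79.57 > 13.277, reject the null hypothesis of independence at α = 0.01.

79.57; reject H₀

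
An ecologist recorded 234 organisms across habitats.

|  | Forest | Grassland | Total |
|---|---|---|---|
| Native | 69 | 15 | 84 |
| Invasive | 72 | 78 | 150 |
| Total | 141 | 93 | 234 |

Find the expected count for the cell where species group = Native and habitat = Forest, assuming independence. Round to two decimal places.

50.62

Row total (Native) = 84; column total (Forest) = 141; grand total N = 234.
Expected count = (row total × column total) / N = 84 × 141 / 234 = 50.62.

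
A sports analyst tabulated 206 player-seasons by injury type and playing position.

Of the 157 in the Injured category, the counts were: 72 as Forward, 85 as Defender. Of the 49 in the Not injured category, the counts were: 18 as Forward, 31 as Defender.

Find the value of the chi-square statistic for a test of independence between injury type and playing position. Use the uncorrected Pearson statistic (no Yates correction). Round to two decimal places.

1.26

Row totals: 157, 49. Column totals: 90, 116. Grand total N = 206.
Expected counts (row total × column total / N):
  Injured, Forward: 157×90/206 = 68.592
  Injured, Defender: 157×116/206 = 88.408
  Not injured, Forward: 49×90/206 = 21.408
  Not injured, Defender: 49×116/206 = 27.592
Contributions (O − E)²/E:
  (72 − 68.592)²/68.592 = 0.1693
  (85 − 88.408)²/88.408 = 0.1314
  (18 − 21.408)²/21.408 = 0.5425
  (31 − 27.592)²/27.592 = 0.4209
χ² = 0.1693 + 0.1314 + 0.5425 + 0.4209 = 1.26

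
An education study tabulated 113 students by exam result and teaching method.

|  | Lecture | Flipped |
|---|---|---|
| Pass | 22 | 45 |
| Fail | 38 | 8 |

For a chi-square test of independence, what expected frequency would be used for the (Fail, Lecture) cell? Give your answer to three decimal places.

24.425

Row total (Fail) = 46; column total (Lecture) = 60; grand total N = 113.
Expected count = (row total × column total) / N = 46 × 60 / 113 = 24.425.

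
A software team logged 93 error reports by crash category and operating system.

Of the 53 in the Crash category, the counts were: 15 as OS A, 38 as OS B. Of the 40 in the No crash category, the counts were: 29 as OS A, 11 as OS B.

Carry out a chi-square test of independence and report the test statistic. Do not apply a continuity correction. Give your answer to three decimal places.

17.864

Row totals: 53, 40. Column totals: 44, 49. Grand total N = 93.
Expected counts (row total × column total / N):
  Crash, OS A: 53×44/93 = 25.0753
  Crash, OS B: 53×49/93 = 27.9247
  No crash, OS A: 40×44/93 = 18.9247
  No crash, OS B: 40×49/93 = 21.0753
Contributions (O − E)²/E:
  (15 − 25.0753)²/25.0753 = 4.0483
  (38 − 27.9247)²/27.9247 = 3.6352
  (29 − 18.9247)²/18.9247 = 5.3640
  (11 − 21.0753)²/21.0753 = 4.8166
χ² = 4.0483 + 3.6352 + 5.3640 + 4.8166 = 17.864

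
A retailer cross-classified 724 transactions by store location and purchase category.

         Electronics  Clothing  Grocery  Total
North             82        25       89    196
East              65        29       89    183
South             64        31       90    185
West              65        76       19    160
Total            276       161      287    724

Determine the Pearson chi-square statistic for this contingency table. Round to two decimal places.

Grand total N = 724.
Expected counts (row total × column total / N):
  North, Electronics: 196×276/724 = 74.718
  North, Clothing: 196×161/724 = 43.586
  North, Grocery: 196×287/724 = 77.696
  East, Electronics: 183×276/724 = 69.762
  East, Clothing: 183×161/724 = 40.695
  East, Grocery: 183×287/724 = 72.543
  South, Electronics: 185×276/724 = 70.525
  South, Clothing: 185×161/724 = 41.140
  South, Grocery: 185×287/724 = 73.336
  West, Electronics: 160×276/724 = 60.994
  West, Clothing: 160×161/724 = 35.580
  West, Grocery: 160×287/724 = 63.425
Contributions (O − E)²/E:
  (82 − 74.718)²/74.718 = 0.7097
  (25 − 43.586)²/43.586 = 7.9255
  (89 − 77.696)²/77.696 = 1.6446
  (65 − 69.762)²/69.762 = 0.3251
  (29 − 40.695)²/40.695 = 3.3609
  (89 − 72.543)²/72.543 = 3.7334
  (64 − 70.525)²/70.525 = 0.6037
  (31 − 41.140)²/41.140 = 2.4993
  (90 − 73.336)²/73.336 = 3.7865
  (65 − 60.994)²/60.994 = 0.2631
  (76 − 35.580)²/35.580 = 45.9184
  (19 − 63.425)²/63.425 = 31.1168
χ² = 0.7097 + 7.9255 + 1.6446 + 0.3251 + 3.3609 + 3.7334 + 0.6037 + 2.4993 + 3.7865 + 0.2631 + 45.9184 + 31.1168 = 101.89

101.89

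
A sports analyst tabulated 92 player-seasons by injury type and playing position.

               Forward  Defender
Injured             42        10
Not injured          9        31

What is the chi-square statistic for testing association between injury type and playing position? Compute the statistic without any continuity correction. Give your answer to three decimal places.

Row totals: 52, 40. Column totals: 51, 41. Grand total N = 92.
Expected counts (row total × column total / N):
  Injured, Forward: 52×51/92 = 28.8261
  Injured, Defender: 52×41/92 = 23.1739
  Not injured, Forward: 40×51/92 = 22.1739
  Not injured, Defender: 40×41/92 = 17.8261
Contributions (O − E)²/E:
  (42 − 28.8261)²/28.8261 = 6.0206
  (10 − 23.1739)²/23.1739 = 7.4891
  (9 − 22.1739)²/22.1739 = 7.8268
  (31 − 17.8261)²/17.8261 = 9.7358
χ² = 6.0206 + 7.4891 + 7.8268 + 9.7358 = 31.072

31.072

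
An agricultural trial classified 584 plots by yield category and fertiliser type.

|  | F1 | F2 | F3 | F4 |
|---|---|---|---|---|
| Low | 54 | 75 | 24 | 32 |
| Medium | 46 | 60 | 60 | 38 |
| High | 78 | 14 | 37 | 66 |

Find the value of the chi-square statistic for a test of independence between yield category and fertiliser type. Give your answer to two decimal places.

Row totals: 185, 204, 195. Column totals: 178, 149, 121, 136. Grand total N = 584.
Expected counts (row total × column total / N):
  Low, F1: 185×178/584 = 56.387
  Low, F2: 185×149/584 = 47.200
  Low, F3: 185×121/584 = 38.330
  Low, F4: 185×136/584 = 43.082
  Medium, F1: 204×178/584 = 62.178
  Medium, F2: 204×149/584 = 52.048
  Medium, F3: 204×121/584 = 42.267
  Medium, F4: 204×136/584 = 47.507
  High, F1: 195×178/584 = 59.435
  High, F2: 195×149/584 = 49.752
  High, F3: 195×121/584 = 40.402
  High, F4: 195×136/584 = 45.411
Contributions (O − E)²/E:
  (54 − 56.387)²/56.387 = 0.1010
  (75 − 47.200)²/47.200 = 16.3737
  (24 − 38.330)²/38.330 = 5.3574
  (32 − 43.082)²/43.082 = 2.8506
  (46 − 62.178)²/62.178 = 4.2093
  (60 − 52.048)²/52.048 = 1.2149
  (60 − 42.267)²/42.267 = 7.4398
  (38 − 47.507)²/47.507 = 1.9025
  (78 − 59.435)²/59.435 = 5.7989
  (14 − 49.752)²/49.752 = 25.6915
  (37 − 40.402)²/40.402 = 0.2865
  (66 − 45.411)²/45.411 = 9.3349
χ² = 0.1010 + 16.3737 + 5.3574 + 2.8506 + 4.2093 + 1.2149 + 7.4398 + 1.9025 + 5.7989 + 25.6915 + 0.2865 + 9.3349 = 80.56

80.56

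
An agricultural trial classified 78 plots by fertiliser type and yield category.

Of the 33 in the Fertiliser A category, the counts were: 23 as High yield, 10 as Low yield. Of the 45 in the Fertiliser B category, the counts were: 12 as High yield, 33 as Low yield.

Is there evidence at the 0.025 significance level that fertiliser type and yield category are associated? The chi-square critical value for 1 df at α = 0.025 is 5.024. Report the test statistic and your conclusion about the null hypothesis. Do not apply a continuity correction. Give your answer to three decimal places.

Row totals: 33, 45. Column totals: 35, 43. Grand total N = 78.
Expected counts (row total × column total / N):
  Fertiliser A, High yield: 33×35/78 = 14.8077
  Fertiliser A, Low yield: 33×43/78 = 18.1923
  Fertiliser B, High yield: 45×35/78 = 20.1923
  Fertiliser B, Low yield: 45×43/78 = 24.8077
Contributions (O − E)²/E:
  (23 − 14.8077)²/14.8077 = 4.5324
  (10 − 18.1923)²/18.1923 = 3.6891
  (12 − 20.1923)²/20.1923 = 3.3237
  (33 − 24.8077)²/24.8077 = 2.7054
χ² = 4.5324 + 3.6891 + 3.3237 + 2.7054 = 14.251
df = (2−1)(2−1) = 1. Since 14.251 > 5.024, reject the null hypothesis of independence at α = 0.025.

14.251; reject H₀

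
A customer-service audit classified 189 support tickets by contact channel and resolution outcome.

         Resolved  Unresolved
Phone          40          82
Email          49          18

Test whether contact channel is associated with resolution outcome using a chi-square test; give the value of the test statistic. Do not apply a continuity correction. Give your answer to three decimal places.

28.258

Row totals: 122, 67. Column totals: 89, 100. Grand total N = 189.
Expected counts (row total × column total / N):
  Phone, Resolved: 122×89/189 = 57.4497
  Phone, Unresolved: 122×100/189 = 64.5503
  Email, Resolved: 67×89/189 = 31.5503
  Email, Unresolved: 67×100/189 = 35.4497
Contributions (O − E)²/E:
  (40 − 57.4497)²/57.4497 = 5.3002
  (82 − 64.5503)²/64.5503 = 4.7171
  (49 − 31.5503)²/31.5503 = 9.6510
  (18 − 35.4497)²/35.4497 = 8.5894
χ² = 5.3002 + 4.7171 + 9.6510 + 8.5894 = 28.258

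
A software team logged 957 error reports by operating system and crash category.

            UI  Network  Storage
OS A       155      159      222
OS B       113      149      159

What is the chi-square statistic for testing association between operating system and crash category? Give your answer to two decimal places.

Row totals: 536, 421. Column totals: 268, 308, 381. Grand total N = 957.
Expected counts (row total × column total / N):
  OS A, UI: 536×268/957 = 150.102
  OS A, Network: 536×308/957 = 172.506
  OS A, Storage: 536×381/957 = 213.392
  OS B, UI: 421×268/957 = 117.898
  OS B, Network: 421×308/957 = 135.494
  OS B, Storage: 421×381/957 = 167.608
Contributions (O − E)²/E:
  (155 − 150.102)²/150.102 = 0.1598
  (159 − 172.506)²/172.506 = 1.0574
  (222 − 213.392)²/213.392 = 0.3472
  (113 − 117.898)²/117.898 = 0.2035
  (149 − 135.494)²/135.494 = 1.3463
  (159 − 167.608)²/167.608 = 0.4421
χ² = 0.1598 + 1.0574 + 0.3472 + 0.2035 + 1.3463 + 0.4421 = 3.56

3.56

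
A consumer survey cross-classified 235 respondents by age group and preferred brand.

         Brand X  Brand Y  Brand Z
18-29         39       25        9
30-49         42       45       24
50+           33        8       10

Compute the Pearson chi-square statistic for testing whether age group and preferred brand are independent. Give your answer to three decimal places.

Row totals: 73, 111, 51. Column totals: 114, 78, 43. Grand total N = 235.
Expected counts (row total × column total / N):
  18-29, Brand X: 73×114/235 = 35.4128
  18-29, Brand Y: 73×78/235 = 24.2298
  18-29, Brand Z: 73×43/235 = 13.3574
  30-49, Brand X: 111×114/235 = 53.8468
  30-49, Brand Y: 111×78/235 = 36.8426
  30-49, Brand Z: 111×43/235 = 20.3106
  50+, Brand X: 51×114/235 = 24.7404
  50+, Brand Y: 51×78/235 = 16.9277
  50+, Brand Z: 51×43/235 = 9.3319
Contributions (O − E)²/E:
  (39 − 35.4128)²/35.4128 = 0.3634
  (25 − 24.2298)²/24.2298 = 0.0245
  (9 − 13.3574)²/13.3574 = 1.4215
  (42 − 53.8468)²/53.8468 = 2.6064
  (45 − 36.8426)²/36.8426 = 1.8061
  (24 − 20.3106)²/20.3106 = 0.6702
  (33 − 24.7404)²/24.7404 = 2.7575
  (8 − 16.9277)²/16.9277 = 4.7085
  (10 − 9.3319)²/9.3319 = 0.0478
χ² = 0.3634 + 0.0245 + 1.4215 + 2.6064 + 1.8061 + 0.6702 + 2.7575 + 4.7085 + 0.0478 = 14.406

14.406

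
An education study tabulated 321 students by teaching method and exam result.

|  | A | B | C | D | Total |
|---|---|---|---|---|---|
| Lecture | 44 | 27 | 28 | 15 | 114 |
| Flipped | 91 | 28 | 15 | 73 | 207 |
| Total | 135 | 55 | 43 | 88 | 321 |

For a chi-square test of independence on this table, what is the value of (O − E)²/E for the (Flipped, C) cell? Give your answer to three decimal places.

5.843

Row total (Flipped) = 207; column total (C) = 43; N = 321.
Expected count E = 207 × 43 / 321 = 27.7290.
Contribution = (O − E)²/E = (15 − 27.7290)² / 27.7290 = 5.843.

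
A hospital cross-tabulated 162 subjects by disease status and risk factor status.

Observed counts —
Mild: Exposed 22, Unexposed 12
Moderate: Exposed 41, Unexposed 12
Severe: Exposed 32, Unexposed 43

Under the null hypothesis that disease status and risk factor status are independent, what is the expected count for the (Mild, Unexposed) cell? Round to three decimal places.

Row total (Mild) = 34; column total (Unexposed) = 67; grand total N = 162.
Expected count = (row total × column total) / N = 34 × 67 / 162 = 14.062.

14.062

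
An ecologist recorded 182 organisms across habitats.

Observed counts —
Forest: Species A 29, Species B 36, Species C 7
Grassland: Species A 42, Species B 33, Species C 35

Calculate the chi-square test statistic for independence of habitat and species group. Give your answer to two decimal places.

13.85

Row totals: 72, 110. Column totals: 71, 69, 42. Grand total N = 182.
Expected counts (row total × column total / N):
  Forest, Species A: 72×71/182 = 28.088
  Forest, Species B: 72×69/182 = 27.297
  Forest, Species C: 72×42/182 = 16.615
  Grassland, Species A: 110×71/182 = 42.912
  Grassland, Species B: 110×69/182 = 41.703
  Grassland, Species C: 110×42/182 = 25.385
Contributions (O − E)²/E:
  (29 − 28.088)²/28.088 = 0.0296
  (36 − 27.297)²/27.297 = 2.7747
  (7 − 16.615)²/16.615 = 5.5641
  (42 − 42.912)²/42.912 = 0.0194
  (33 − 41.703)²/41.703 = 1.8162
  (35 − 25.385)²/25.385 = 3.6418
χ² = 0.0296 + 2.7747 + 5.5641 + 0.0194 + 1.8162 + 3.6418 = 13.85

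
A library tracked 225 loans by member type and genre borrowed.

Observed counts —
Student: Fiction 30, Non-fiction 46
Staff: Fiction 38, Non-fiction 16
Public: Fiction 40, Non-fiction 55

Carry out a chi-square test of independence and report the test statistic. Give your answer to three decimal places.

14.363

Row totals: 76, 54, 95. Column totals: 108, 117. Grand total N = 225.
Expected counts (row total × column total / N):
  Student, Fiction: 76×108/225 = 36.4800
  Student, Non-fiction: 76×117/225 = 39.5200
  Staff, Fiction: 54×108/225 = 25.9200
  Staff, Non-fiction: 54×117/225 = 28.0800
  Public, Fiction: 95×108/225 = 45.6000
  Public, Non-fiction: 95×117/225 = 49.4000
Contributions (O − E)²/E:
  (30 − 36.4800)²/36.4800 = 1.1511
  (46 − 39.5200)²/39.5200 = 1.0625
  (38 − 25.9200)²/25.9200 = 5.6299
  (16 − 28.0800)²/28.0800 = 5.1968
  (40 − 45.6000)²/45.6000 = 0.6877
  (55 − 49.4000)²/49.4000 = 0.6348
χ² = 1.1511 + 1.0625 + 5.6299 + 5.1968 + 0.6877 + 0.6348 = 14.363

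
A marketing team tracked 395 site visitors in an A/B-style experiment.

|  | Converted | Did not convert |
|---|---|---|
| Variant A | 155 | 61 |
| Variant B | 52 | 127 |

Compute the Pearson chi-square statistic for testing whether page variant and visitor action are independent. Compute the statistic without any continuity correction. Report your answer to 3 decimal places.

Row totals: 216, 179. Column totals: 207, 188. Grand total N = 395.
Expected counts (row total × column total / N):
  Variant A, Converted: 216×207/395 = 113.1949
  Variant A, Did not convert: 216×188/395 = 102.8051
  Variant B, Converted: 179×207/395 = 93.8051
  Variant B, Did not convert: 179×188/395 = 85.1949
Contributions (O − E)²/E:
  (155 − 113.1949)²/113.1949 = 15.4394
  (61 − 102.8051)²/102.8051 = 16.9998
  (52 − 93.8051)²/93.8051 = 18.6308
  (127 − 85.1949)²/85.1949 = 20.5137
χ² = 15.4394 + 16.9998 + 18.6308 + 20.5137 = 71.584

71.584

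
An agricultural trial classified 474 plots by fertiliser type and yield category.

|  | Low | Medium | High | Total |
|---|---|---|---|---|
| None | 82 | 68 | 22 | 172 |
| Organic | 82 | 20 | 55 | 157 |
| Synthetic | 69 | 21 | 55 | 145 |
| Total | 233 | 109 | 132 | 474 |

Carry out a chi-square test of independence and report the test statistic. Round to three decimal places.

Grand total N = 474.
Expected counts (row total × column total / N):
  None, Low: 172×233/474 = 84.5485
  None, Medium: 172×109/474 = 39.5527
  None, High: 172×132/474 = 47.8987
  Organic, Low: 157×233/474 = 77.1751
  Organic, Medium: 157×109/474 = 36.1034
  Organic, High: 157×132/474 = 43.7215
  Synthetic, Low: 145×233/474 = 71.2764
  Synthetic, Medium: 145×109/474 = 33.3439
  Synthetic, High: 145×132/474 = 40.3797
Contributions (O − E)²/E:
  (82 − 84.5485)²/84.5485 = 0.0768
  (68 − 39.5527)²/39.5527 = 20.4600
  (22 − 47.8987)²/47.8987 = 14.0034
  (82 − 77.1751)²/77.1751 = 0.3016
  (20 − 36.1034)²/36.1034 = 7.1827
  (55 − 43.7215)²/43.7215 = 2.9094
  (69 − 71.2764)²/71.2764 = 0.0727
  (21 − 33.3439)²/33.3439 = 4.5697
  (55 − 40.3797)²/40.3797 = 5.2936
χ² = 0.0768 + 20.4600 + 14.0034 + 0.3016 + 7.1827 + 2.9094 + 0.0727 + 4.5697 + 5.2936 = 54.870

54.870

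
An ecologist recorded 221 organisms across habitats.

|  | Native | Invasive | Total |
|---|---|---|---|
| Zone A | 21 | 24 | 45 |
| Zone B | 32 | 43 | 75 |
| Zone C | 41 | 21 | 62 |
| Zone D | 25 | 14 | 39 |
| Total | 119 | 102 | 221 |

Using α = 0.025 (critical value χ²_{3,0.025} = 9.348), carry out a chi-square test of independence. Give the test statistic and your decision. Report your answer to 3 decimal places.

10.120; reject H₀

Grand total N = 221.
Expected counts (row total × column total / N):
  Zone A, Native: 45×119/221 = 24.2308
  Zone A, Invasive: 45×102/221 = 20.7692
  Zone B, Native: 75×119/221 = 40.3846
  Zone B, Invasive: 75×102/221 = 34.6154
  Zone C, Native: 62×119/221 = 33.3846
  Zone C, Invasive: 62×102/221 = 28.6154
  Zone D, Native: 39×119/221 = 21.0000
  Zone D, Invasive: 39×102/221 = 18.0000
Contributions (O − E)²/E:
  (21 − 24.2308)²/24.2308 = 0.4308
  (24 − 20.7692)²/20.7692 = 0.5026
  (32 − 40.3846)²/40.3846 = 1.7408
  (43 − 34.6154)²/34.6154 = 2.0309
  (41 − 33.3846)²/33.3846 = 1.7372
  (21 − 28.6154)²/28.6154 = 2.0267
  (25 − 21.0000)²/21.0000 = 0.7619
  (14 − 18.0000)²/18.0000 = 0.8889
χ² = 0.4308 + 0.5026 + 1.7408 + 2.0309 + 1.7372 + 2.0267 + 0.7619 + 0.8889 = 10.120
df = (4−1)(2−1) = 3. Since 10.120 > 9.348, reject the null hypothesis of independence at α = 0.025.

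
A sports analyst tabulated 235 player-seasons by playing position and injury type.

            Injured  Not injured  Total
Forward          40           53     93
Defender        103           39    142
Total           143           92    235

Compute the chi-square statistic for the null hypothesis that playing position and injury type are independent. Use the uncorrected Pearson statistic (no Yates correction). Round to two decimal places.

20.56

Grand total N = 235.
Expected counts (row total × column total / N):
  Forward, Injured: 93×143/235 = 56.591
  Forward, Not injured: 93×92/235 = 36.409
  Defender, Injured: 142×143/235 = 86.409
  Defender, Not injured: 142×92/235 = 55.591
Contributions (O − E)²/E:
  (40 − 56.591)²/56.591 = 4.8640
  (53 − 36.409)²/36.409 = 7.5603
  (103 − 86.409)²/86.409 = 3.1856
  (39 − 55.591)²/55.591 = 4.9515
χ² = 4.8640 + 7.5603 + 3.1856 + 4.9515 = 20.56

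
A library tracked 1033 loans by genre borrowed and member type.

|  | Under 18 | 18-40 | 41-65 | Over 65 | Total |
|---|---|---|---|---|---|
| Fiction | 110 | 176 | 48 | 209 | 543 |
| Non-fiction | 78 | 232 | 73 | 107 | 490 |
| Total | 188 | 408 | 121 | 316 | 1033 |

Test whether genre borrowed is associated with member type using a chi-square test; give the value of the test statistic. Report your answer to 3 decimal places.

Grand total N = 1033.
Expected counts (row total × column total / N):
  Fiction, Under 18: 543×188/1033 = 98.8228
  Fiction, 18-40: 543×408/1033 = 214.4666
  Fiction, 41-65: 543×121/1033 = 63.6041
  Fiction, Over 65: 543×316/1033 = 166.1065
  Non-fiction, Under 18: 490×188/1033 = 89.1772
  Non-fiction, 18-40: 490×408/1033 = 193.5334
  Non-fiction, 41-65: 490×121/1033 = 57.3959
  Non-fiction, Over 65: 490×316/1033 = 149.8935
Contributions (O − E)²/E:
  (110 − 98.8228)²/98.8228 = 1.2642
  (176 − 214.4666)²/214.4666 = 6.8993
  (48 − 63.6041)²/63.6041 = 3.8282
  (209 − 166.1065)²/166.1065 = 11.0763
  (78 − 89.1772)²/89.1772 = 1.4009
  (232 − 193.5334)²/193.5334 = 7.6456
  (73 − 57.3959)²/57.3959 = 4.2423
  (107 − 149.8935)²/149.8935 = 12.2744
χ² = 1.2642 + 6.8993 + 3.8282 + 11.0763 + 1.4009 + 7.6456 + 4.2423 + 12.2744 = 48.631

48.631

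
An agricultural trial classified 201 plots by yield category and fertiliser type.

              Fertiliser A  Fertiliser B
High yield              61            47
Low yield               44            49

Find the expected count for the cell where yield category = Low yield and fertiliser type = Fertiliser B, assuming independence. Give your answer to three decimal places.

Row total (Low yield) = 93; column total (Fertiliser B) = 96; grand total N = 201.
Expected count = (row total × column total) / N = 93 × 96 / 201 = 44.418.

44.418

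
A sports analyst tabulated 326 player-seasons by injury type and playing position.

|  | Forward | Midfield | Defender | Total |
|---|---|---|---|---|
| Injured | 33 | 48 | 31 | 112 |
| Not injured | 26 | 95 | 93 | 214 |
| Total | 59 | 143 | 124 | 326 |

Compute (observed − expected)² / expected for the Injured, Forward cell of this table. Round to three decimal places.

Row total (Injured) = 112; column total (Forward) = 59; N = 326.
Expected count E = 112 × 59 / 326 = 20.2699.
Contribution = (O − E)²/E = (33 − 20.2699)² / 20.2699 = 7.995.

7.995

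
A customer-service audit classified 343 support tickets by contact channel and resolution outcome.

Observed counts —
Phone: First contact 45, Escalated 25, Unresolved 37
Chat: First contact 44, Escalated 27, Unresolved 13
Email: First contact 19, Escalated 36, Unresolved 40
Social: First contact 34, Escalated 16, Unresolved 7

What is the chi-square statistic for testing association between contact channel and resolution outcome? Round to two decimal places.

Row totals: 107, 84, 95, 57. Column totals: 142, 104, 97. Grand total N = 343.
Expected counts (row total × column total / N):
  Phone, First contact: 107×142/343 = 44.2974
  Phone, Escalated: 107×104/343 = 32.4431
  Phone, Unresolved: 107×97/343 = 30.2595
  Chat, First contact: 84×142/343 = 34.7755
  Chat, Escalated: 84×104/343 = 25.4694
  Chat, Unresolved: 84×97/343 = 23.7551
  Email, First contact: 95×142/343 = 39.3294
  Email, Escalated: 95×104/343 = 28.8047
  Email, Unresolved: 95×97/343 = 26.8659
  Social, First contact: 57×142/343 = 23.5977
  Social, Escalated: 57×104/343 = 17.2828
  Social, Unresolved: 57×97/343 = 16.1195
Contributions (O − E)²/E:
  (45 − 44.2974)²/44.2974 = 0.0111
  (25 − 32.4431)²/32.4431 = 1.7076
  (37 − 30.2595)²/30.2595 = 1.5015
  (44 − 34.7755)²/34.7755 = 2.4469
  (27 − 25.4694)²/25.4694 = 0.0920
  (13 − 23.7551)²/23.7551 = 4.8694
  (19 − 39.3294)²/39.3294 = 10.5083
  (36 − 28.8047)²/28.8047 = 1.7974
  (40 − 26.8659)²/26.8659 = 6.4209
  (34 − 23.5977)²/23.5977 = 4.5855
  (16 − 17.2828)²/17.2828 = 0.0952
  (7 − 16.1195)²/16.1195 = 5.1593
χ² = 0.0111 + 1.7076 + 1.5015 + 2.4469 + 0.0920 + 4.8694 + 10.5083 + 1.7974 + 6.4209 + 4.5855 + 0.0952 + 5.1593 = 39.20

39.20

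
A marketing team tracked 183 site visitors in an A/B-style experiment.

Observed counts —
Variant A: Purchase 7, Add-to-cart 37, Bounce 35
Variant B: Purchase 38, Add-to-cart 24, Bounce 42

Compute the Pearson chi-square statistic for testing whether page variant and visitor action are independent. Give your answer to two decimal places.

21.75

Row totals: 79, 104. Column totals: 45, 61, 77. Grand total N = 183.
Expected counts (row total × column total / N):
  Variant A, Purchase: 79×45/183 = 19.426
  Variant A, Add-to-cart: 79×61/183 = 26.333
  Variant A, Bounce: 79×77/183 = 33.240
  Variant B, Purchase: 104×45/183 = 25.574
  Variant B, Add-to-cart: 104×61/183 = 34.667
  Variant B, Bounce: 104×77/183 = 43.760
Contributions (O − E)²/E:
  (7 − 19.426)²/19.426 = 7.9484
  (37 − 26.333)²/26.333 = 4.3210
  (35 − 33.240)²/33.240 = 0.0932
  (38 − 25.574)²/25.574 = 6.0376
  (24 − 34.667)²/34.667 = 3.2822
  (42 − 43.760)²/43.760 = 0.0708
χ² = 7.9484 + 4.3210 + 0.0932 + 6.0376 + 3.2822 + 0.0708 = 21.75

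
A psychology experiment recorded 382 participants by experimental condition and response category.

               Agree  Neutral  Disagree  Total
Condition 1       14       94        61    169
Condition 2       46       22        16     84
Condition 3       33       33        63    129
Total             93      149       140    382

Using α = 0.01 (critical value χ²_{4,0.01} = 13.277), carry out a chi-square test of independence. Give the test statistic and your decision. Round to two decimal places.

83.71; reject H₀

Grand total N = 382.
Expected counts (row total × column total / N):
  Condition 1, Agree: 169×93/382 = 41.144
  Condition 1, Neutral: 169×149/382 = 65.919
  Condition 1, Disagree: 169×140/382 = 61.937
  Condition 2, Agree: 84×93/382 = 20.450
  Condition 2, Neutral: 84×149/382 = 32.764
  Condition 2, Disagree: 84×140/382 = 30.785
  Condition 3, Agree: 129×93/382 = 31.406
  Condition 3, Neutral: 129×149/382 = 50.317
  Condition 3, Disagree: 129×140/382 = 47.277
Contributions (O − E)²/E:
  (14 − 41.144)²/41.144 = 17.9078
  (94 − 65.919)²/65.919 = 11.9623
  (61 − 61.937)²/61.937 = 0.0142
  (46 − 20.450)²/20.450 = 31.9219
  (22 − 32.764)²/32.764 = 3.5363
  (16 − 30.785)²/30.785 = 7.1007
  (33 − 31.406)²/31.406 = 0.0809
  (33 − 50.317)²/50.317 = 5.9598
  (63 − 47.277)²/47.277 = 5.2290
χ² = 17.9078 + 11.9623 + 0.0142 + 31.9219 + 3.5363 + 7.1007 + 0.0809 + 5.9598 + 5.2290 = 83.71
df = (3−1)(3−1) = 4. Since 83.71 > 13.277, reject the null hypothesis of independence at α = 0.01.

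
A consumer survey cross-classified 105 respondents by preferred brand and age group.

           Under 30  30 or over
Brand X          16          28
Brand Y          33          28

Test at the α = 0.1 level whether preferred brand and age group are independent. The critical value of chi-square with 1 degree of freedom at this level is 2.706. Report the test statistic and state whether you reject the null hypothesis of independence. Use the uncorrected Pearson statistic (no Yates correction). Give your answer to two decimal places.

Row totals: 44, 61. Column totals: 49, 56. Grand total N = 105.
Expected counts (row total × column total / N):
  Brand X, Under 30: 44×49/105 = 20.533
  Brand X, 30 or over: 44×56/105 = 23.467
  Brand Y, Under 30: 61×49/105 = 28.467
  Brand Y, 30 or over: 61×56/105 = 32.533
Contributions (O − E)²/E:
  (16 − 20.533)²/20.533 = 1.0007
  (28 − 23.467)²/23.467 = 0.8756
  (33 − 28.467)²/28.467 = 0.7218
  (28 − 32.533)²/32.533 = 0.6316
χ² = 1.0007 + 0.8756 + 0.7218 + 0.6316 = 3.23
df = (2−1)(2−1) = 1. Since 3.23 > 2.706, reject the null hypothesis of independence at α = 0.1.

3.23; reject H₀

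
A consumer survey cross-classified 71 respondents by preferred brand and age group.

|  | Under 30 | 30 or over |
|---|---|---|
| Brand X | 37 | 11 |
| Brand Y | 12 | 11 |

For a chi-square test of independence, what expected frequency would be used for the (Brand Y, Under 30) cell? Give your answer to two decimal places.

Row total (Brand Y) = 23; column total (Under 30) = 49; grand total N = 71.
Expected count = (row total × column total) / N = 23 × 49 / 71 = 15.87.

15.87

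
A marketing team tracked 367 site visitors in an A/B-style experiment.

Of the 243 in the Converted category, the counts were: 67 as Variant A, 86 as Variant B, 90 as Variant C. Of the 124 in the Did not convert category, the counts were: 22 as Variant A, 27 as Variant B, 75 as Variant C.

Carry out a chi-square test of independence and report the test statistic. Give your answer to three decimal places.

18.255

Row totals: 243, 124. Column totals: 89, 113, 165. Grand total N = 367.
Expected counts (row total × column total / N):
  Converted, Variant A: 243×89/367 = 58.9292
  Converted, Variant B: 243×113/367 = 74.8202
  Converted, Variant C: 243×165/367 = 109.2507
  Did not convert, Variant A: 124×89/367 = 30.0708
  Did not convert, Variant B: 124×113/367 = 38.1798
  Did not convert, Variant C: 124×165/367 = 55.7493
Contributions (O − E)²/E:
  (67 − 58.9292)²/58.9292 = 1.1054
  (86 − 74.8202)²/74.8202 = 1.6705
  (90 − 109.2507)²/109.2507 = 3.3921
  (22 − 30.0708)²/30.0708 = 2.1661
  (27 − 38.1798)²/38.1798 = 3.2737
  (75 − 55.7493)²/55.7493 = 6.6474
χ² = 1.1054 + 1.6705 + 3.3921 + 2.1661 + 3.2737 + 6.6474 = 18.255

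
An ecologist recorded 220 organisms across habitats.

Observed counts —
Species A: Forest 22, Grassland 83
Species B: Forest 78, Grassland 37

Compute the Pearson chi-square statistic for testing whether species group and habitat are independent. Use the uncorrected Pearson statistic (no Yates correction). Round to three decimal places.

48.639

Row totals: 105, 115. Column totals: 100, 120. Grand total N = 220.
Expected counts (row total × column total / N):
  Species A, Forest: 105×100/220 = 47.7273
  Species A, Grassland: 105×120/220 = 57.2727
  Species B, Forest: 115×100/220 = 52.2727
  Species B, Grassland: 115×120/220 = 62.7273
Contributions (O − E)²/E:
  (22 − 47.7273)²/47.7273 = 13.8682
  (83 − 57.2727)²/57.2727 = 11.5569
  (78 − 52.2727)²/52.2727 = 12.6623
  (37 − 62.7273)²/62.7273 = 10.5519
χ² = 13.8682 + 11.5569 + 12.6623 + 10.5519 = 48.639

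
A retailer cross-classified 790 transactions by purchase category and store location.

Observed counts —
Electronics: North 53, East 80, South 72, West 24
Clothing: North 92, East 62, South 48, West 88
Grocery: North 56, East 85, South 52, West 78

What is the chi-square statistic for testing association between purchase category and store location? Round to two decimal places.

Row totals: 229, 290, 271. Column totals: 201, 227, 172, 190. Grand total N = 790.
Expected counts (row total × column total / N):
  Electronics, North: 229×201/790 = 58.265
  Electronics, East: 229×227/790 = 65.801
  Electronics, South: 229×172/790 = 49.858
  Electronics, West: 229×190/790 = 55.076
  Clothing, North: 290×201/790 = 73.785
  Clothing, East: 290×227/790 = 83.329
  Clothing, South: 290×172/790 = 63.139
  Clothing, West: 290×190/790 = 69.747
  Grocery, North: 271×201/790 = 68.951
  Grocery, East: 271×227/790 = 77.870
  Grocery, South: 271×172/790 = 59.003
  Grocery, West: 271×190/790 = 65.177
Contributions (O − E)²/E:
  (53 − 58.265)²/58.265 = 0.4758
  (80 − 65.801)²/65.801 = 3.0640
  (72 − 49.858)²/49.858 = 9.8333
  (24 − 55.076)²/55.076 = 17.5343
  (92 − 73.785)²/73.785 = 4.4967
  (62 − 83.329)²/83.329 = 5.4594
  (48 − 63.139)²/63.139 = 3.6299
  (88 − 69.747)²/69.747 = 4.7769
  (56 − 68.951)²/68.951 = 2.4326
  (85 − 77.870)²/77.870 = 0.6528
  (52 − 59.003)²/59.003 = 0.8312
  (78 − 65.177)²/65.177 = 2.5228
χ² = 0.4758 + 3.0640 + 9.8333 + 17.5343 + 4.4967 + 5.4594 + 3.6299 + 4.7769 + 2.4326 + 0.6528 + 0.8312 + 2.5228 = 55.71

55.71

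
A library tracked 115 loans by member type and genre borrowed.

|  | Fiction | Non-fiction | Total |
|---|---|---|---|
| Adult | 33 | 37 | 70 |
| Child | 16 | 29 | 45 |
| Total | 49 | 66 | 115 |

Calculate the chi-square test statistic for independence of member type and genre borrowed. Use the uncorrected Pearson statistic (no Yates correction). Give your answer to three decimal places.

Grand total N = 115.
Expected counts (row total × column total / N):
  Adult, Fiction: 70×49/115 = 29.8261
  Adult, Non-fiction: 70×66/115 = 40.1739
  Child, Fiction: 45×49/115 = 19.1739
  Child, Non-fiction: 45×66/115 = 25.8261
Contributions (O − E)²/E:
  (33 − 29.8261)²/29.8261 = 0.3377
  (37 − 40.1739)²/40.1739 = 0.2508
  (16 − 19.1739)²/19.1739 = 0.5254
  (29 − 25.8261)²/25.8261 = 0.3901
χ² = 0.3377 + 0.2508 + 0.5254 + 0.3901 = 1.504

1.504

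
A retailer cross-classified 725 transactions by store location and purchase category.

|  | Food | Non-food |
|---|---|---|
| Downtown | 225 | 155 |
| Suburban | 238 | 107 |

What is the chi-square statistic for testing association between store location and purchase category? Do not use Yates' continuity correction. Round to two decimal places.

Row totals: 380, 345. Column totals: 463, 262. Grand total N = 725.
Expected counts (row total × column total / N):
  Downtown, Food: 380×463/725 = 242.676
  Downtown, Non-food: 380×262/725 = 137.324
  Suburban, Food: 345×463/725 = 220.324
  Suburban, Non-food: 345×262/725 = 124.676
Contributions (O − E)²/E:
  (225 − 242.676)²/242.676 = 1.2875
  (155 − 137.324)²/137.324 = 2.2752
  (238 − 220.324)²/220.324 = 1.4181
  (107 − 124.676)²/124.676 = 2.5060
χ² = 1.2875 + 2.2752 + 1.4181 + 2.5060 = 7.49

7.49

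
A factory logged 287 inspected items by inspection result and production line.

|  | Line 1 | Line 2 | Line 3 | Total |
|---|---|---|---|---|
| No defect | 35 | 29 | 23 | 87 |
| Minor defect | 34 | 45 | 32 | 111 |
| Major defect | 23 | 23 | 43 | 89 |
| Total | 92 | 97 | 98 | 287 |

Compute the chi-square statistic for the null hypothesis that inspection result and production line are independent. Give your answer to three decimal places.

Grand total N = 287.
Expected counts (row total × column total / N):
  No defect, Line 1: 87×92/287 = 27.8885
  No defect, Line 2: 87×97/287 = 29.4042
  No defect, Line 3: 87×98/287 = 29.7073
  Minor defect, Line 1: 111×92/287 = 35.5819
  Minor defect, Line 2: 111×97/287 = 37.5157
  Minor defect, Line 3: 111×98/287 = 37.9024
  Major defect, Line 1: 89×92/287 = 28.5296
  Major defect, Line 2: 89×97/287 = 30.0801
  Major defect, Line 3: 89×98/287 = 30.3902
Contributions (O − E)²/E:
  (35 − 27.8885)²/27.8885 = 1.8134
  (29 − 29.4042)²/29.4042 = 0.0056
  (23 − 29.7073)²/29.7073 = 1.5144
  (34 − 35.5819)²/35.5819 = 0.0703
  (45 − 37.5157)²/37.5157 = 1.4931
  (32 − 37.9024)²/37.9024 = 0.9192
  (23 − 28.5296)²/28.5296 = 1.0717
  (23 − 30.0801)²/30.0801 = 1.6665
  (43 − 30.3902)²/30.3902 = 5.2322
χ² = 1.8134 + 0.0056 + 1.5144 + 0.0703 + 1.4931 + 0.9192 + 1.0717 + 1.6665 + 5.2322 = 13.786

13.786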